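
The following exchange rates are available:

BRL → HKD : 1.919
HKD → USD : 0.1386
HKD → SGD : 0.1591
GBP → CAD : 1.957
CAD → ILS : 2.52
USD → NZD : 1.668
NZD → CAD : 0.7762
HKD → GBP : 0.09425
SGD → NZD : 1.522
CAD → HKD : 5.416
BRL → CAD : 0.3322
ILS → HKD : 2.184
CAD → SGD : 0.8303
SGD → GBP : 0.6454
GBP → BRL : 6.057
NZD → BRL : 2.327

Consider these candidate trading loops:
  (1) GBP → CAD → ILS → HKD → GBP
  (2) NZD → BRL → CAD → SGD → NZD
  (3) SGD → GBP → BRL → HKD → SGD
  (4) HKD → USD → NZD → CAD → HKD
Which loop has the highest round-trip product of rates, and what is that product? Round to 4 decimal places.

(1) 1.957 × 2.52 × 2.184 × 0.09425 = 1.01514
(2) 2.327 × 0.3322 × 0.8303 × 1.522 = 0.97689
(3) 0.6454 × 6.057 × 1.919 × 0.1591 = 1.19353
(4) 0.1386 × 1.668 × 0.7762 × 5.416 = 0.97188
Highest is cycle (3) at 1.1935 (>1, arbitrage).

1.1935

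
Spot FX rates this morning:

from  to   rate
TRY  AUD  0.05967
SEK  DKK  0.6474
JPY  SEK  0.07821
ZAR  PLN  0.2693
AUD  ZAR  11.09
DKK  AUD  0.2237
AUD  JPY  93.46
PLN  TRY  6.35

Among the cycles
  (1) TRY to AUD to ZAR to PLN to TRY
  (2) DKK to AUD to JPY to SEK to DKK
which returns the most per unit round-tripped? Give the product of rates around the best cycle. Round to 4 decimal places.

(1) 0.05967 × 11.09 × 0.2693 × 6.35 = 1.13161
(2) 0.2237 × 93.46 × 0.07821 × 0.6474 = 1.05859
Highest is cycle (1) at 1.1316 (>1, arbitrage).

1.1316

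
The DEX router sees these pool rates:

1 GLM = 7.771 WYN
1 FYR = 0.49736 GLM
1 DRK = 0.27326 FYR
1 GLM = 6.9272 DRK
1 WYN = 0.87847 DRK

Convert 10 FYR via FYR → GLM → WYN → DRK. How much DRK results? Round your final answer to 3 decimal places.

33.953

10 FYR × 0.49736 = 4.9736 GLM
4.9736 GLM × 7.771 = 38.6498456 WYN
38.6498456 WYN × 0.87847 = 33.952729864232 DRK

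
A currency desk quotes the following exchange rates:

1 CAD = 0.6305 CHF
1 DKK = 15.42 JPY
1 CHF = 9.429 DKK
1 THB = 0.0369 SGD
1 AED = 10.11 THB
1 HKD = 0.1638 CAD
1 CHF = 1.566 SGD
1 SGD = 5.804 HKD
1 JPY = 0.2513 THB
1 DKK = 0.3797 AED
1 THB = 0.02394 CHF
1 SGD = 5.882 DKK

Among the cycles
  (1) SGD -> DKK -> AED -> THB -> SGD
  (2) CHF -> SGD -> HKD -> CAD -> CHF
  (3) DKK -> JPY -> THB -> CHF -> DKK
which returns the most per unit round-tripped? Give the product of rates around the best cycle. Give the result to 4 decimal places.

(1) 5.882 × 0.3797 × 10.11 × 0.0369 = 0.83319
(2) 1.566 × 5.804 × 0.1638 × 0.6305 = 0.93868
(3) 15.42 × 0.2513 × 0.02394 × 9.429 = 0.87472
Highest is cycle (2) at 0.9387 (≤1, no arbitrage).

0.9387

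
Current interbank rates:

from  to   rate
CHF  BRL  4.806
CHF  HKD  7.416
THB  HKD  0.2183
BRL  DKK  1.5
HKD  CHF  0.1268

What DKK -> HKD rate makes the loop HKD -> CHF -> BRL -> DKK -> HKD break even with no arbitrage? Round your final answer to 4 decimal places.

1.0940

Known legs of the cycle: 0.1268 × 4.806 × 1.5 = 0.9141012
For no arbitrage the full-cycle product must be 1, so the missing rate is 1 / 0.9141012 ≈ 1.093971.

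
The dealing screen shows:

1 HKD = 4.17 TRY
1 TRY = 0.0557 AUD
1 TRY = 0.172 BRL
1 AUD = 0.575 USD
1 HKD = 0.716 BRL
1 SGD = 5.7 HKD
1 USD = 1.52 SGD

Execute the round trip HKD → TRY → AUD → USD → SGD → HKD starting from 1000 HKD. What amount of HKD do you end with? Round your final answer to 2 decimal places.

1157.12

1000 HKD × 4.17 = 4170 TRY
4170 TRY × 0.0557 = 232.269 AUD
232.269 AUD × 0.575 = 133.554675 USD
133.554675 USD × 1.52 = 203.003106 SGD
203.003106 SGD × 5.7 = 1157.1177042 HKD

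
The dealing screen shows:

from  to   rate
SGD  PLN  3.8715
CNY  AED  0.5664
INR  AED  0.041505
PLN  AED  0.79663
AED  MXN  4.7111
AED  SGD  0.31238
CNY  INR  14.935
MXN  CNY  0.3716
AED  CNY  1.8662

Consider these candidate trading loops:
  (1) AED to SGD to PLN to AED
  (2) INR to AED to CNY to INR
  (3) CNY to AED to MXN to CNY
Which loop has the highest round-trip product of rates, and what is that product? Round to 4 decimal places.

(1) 0.31238 × 3.8715 × 0.79663 = 0.96343
(2) 0.041505 × 1.8662 × 14.935 = 1.15681
(3) 0.5664 × 4.7111 × 0.3716 = 0.99157
Highest is cycle (2) at 1.1568 (>1, arbitrage).

1.1568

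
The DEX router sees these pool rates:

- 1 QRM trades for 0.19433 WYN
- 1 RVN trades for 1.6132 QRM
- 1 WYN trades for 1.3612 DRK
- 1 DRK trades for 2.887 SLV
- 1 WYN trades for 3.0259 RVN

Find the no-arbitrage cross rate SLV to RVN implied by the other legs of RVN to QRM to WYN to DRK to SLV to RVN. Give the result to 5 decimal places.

0.81171

Known legs of the cycle: 1.6132 × 0.19433 × 1.3612 × 2.887 = 1.2319605139555664
For no arbitrage the full-cycle product must be 1, so the missing rate is 1 / 1.2319605139555664 ≈ 0.8117143.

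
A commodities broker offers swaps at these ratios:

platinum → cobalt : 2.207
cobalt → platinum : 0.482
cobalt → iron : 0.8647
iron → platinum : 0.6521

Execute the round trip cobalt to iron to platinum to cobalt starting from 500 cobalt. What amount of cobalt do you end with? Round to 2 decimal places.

622.23

500 cobalt × 0.8647 = 432.35 iron
432.35 iron × 0.6521 = 281.935435 platinum
281.935435 platinum × 2.207 = 622.231505045 cobalt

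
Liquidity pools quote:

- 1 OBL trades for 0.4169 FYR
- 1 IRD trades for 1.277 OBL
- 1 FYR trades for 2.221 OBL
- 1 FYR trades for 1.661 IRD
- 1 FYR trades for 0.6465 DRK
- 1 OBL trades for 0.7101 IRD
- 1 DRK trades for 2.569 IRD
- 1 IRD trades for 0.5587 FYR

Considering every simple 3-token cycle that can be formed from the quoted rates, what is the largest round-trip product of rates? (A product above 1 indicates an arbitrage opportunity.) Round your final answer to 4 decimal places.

IRD→FYR→DRK→IRD: 0.5587 × 0.6465 × 2.569 = 0.92792
IRD→OBL→FYR→IRD: 1.277 × 0.4169 × 1.661 = 0.88429
IRD→FYR→OBL→IRD: 0.5587 × 2.221 × 0.7101 = 0.88114
Maximum is IRD→FYR→DRK→IRD at 0.9279; no arbitrage — every cycle loses value.

0.9279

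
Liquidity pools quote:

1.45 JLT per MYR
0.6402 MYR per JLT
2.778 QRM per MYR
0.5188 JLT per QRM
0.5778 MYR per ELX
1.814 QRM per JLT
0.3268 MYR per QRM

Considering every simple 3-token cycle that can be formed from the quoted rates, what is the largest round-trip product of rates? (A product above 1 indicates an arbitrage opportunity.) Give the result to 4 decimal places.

QRM→JLT→MYR→QRM: 0.5188 × 0.6402 × 2.778 = 0.92267
QRM→MYR→JLT→QRM: 0.3268 × 1.45 × 1.814 = 0.85958
Maximum is QRM→JLT→MYR→QRM at 0.9227; no arbitrage — every cycle loses value.

0.9227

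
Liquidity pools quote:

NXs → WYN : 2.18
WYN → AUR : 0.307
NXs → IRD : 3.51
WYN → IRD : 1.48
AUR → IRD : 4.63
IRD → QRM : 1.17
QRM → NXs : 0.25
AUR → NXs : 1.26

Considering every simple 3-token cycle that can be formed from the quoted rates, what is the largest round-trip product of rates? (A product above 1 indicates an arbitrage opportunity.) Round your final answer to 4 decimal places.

1.0267

IRD→QRM→NXs→IRD: 1.17 × 0.25 × 3.51 = 1.02668
WYN→AUR→NXs→WYN: 0.307 × 1.26 × 2.18 = 0.84327
Maximum is IRD→QRM→NXs→IRD at 1.0267; arbitrage exists.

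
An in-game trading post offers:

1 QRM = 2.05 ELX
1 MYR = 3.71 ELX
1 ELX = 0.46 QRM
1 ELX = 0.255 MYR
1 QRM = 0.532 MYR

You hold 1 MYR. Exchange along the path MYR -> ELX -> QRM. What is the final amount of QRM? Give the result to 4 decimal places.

1.7066

1 MYR × 3.71 = 3.71 ELX
3.71 ELX × 0.46 = 1.7066 QRM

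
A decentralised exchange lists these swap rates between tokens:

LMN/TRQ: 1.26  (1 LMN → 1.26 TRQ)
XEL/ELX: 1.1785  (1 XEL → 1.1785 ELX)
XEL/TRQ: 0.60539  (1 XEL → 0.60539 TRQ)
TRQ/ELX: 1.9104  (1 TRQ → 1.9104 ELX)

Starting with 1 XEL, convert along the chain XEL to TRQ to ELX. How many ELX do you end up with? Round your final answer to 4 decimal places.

1.1565

1 XEL × 0.60539 = 0.60539 TRQ
0.60539 TRQ × 1.9104 = 1.156537056 ELX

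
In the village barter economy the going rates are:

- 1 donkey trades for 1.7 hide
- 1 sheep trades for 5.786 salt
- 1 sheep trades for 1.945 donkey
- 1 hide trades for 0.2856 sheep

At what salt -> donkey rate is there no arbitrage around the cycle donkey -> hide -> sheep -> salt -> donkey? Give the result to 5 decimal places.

0.35597

Known legs of the cycle: 1.7 × 0.2856 × 5.786 = 2.80921872
For no arbitrage the full-cycle product must be 1, so the missing rate is 1 / 2.80921872 ≈ 0.3559709.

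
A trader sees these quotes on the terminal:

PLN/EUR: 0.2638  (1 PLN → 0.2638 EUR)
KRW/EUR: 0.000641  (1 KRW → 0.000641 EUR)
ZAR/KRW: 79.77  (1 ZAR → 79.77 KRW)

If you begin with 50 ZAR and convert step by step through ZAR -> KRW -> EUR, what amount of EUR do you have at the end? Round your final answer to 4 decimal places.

50 ZAR × 79.77 = 3988.5 KRW
3988.5 KRW × 0.000641 = 2.5566285 EUR

2.5566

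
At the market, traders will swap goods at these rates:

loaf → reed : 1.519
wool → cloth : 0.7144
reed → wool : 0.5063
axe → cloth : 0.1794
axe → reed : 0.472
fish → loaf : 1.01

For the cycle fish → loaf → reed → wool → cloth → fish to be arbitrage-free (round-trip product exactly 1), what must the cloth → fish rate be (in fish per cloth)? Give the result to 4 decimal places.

1.8021

Known legs of the cycle: 1.01 × 1.519 × 0.5063 × 0.7144 = 0.5549176276168
For no arbitrage the full-cycle product must be 1, so the missing rate is 1 / 0.5549176276168 ≈ 1.802069.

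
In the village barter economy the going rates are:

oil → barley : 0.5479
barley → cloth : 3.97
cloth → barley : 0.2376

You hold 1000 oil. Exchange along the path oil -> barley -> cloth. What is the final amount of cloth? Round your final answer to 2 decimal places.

2175.16

1000 oil × 0.5479 = 547.9 barley
547.9 barley × 3.97 = 2175.163 cloth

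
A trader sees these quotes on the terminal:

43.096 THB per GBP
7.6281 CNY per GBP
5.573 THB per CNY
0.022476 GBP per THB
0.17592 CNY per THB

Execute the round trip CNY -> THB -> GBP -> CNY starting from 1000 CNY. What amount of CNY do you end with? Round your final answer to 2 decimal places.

955.49

1000 CNY × 5.573 = 5573 THB
5573 THB × 0.022476 = 125.258748 GBP
125.258748 GBP × 7.6281 = 955.4862556188 CNY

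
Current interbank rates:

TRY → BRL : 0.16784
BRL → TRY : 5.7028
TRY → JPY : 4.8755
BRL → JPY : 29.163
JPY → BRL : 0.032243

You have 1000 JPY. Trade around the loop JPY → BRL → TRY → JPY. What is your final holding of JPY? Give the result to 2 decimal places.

896.48

1000 JPY × 0.032243 = 32.243 BRL
32.243 BRL × 5.7028 = 183.8753804 TRY
183.8753804 TRY × 4.8755 = 896.4844171402 JPY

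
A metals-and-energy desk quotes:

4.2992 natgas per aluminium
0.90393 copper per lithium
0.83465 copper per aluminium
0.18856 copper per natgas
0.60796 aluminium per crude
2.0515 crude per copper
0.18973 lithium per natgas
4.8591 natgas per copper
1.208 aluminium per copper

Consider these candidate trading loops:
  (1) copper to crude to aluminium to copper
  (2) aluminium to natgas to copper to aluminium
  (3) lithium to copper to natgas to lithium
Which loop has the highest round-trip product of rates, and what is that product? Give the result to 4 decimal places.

1.0410

(1) 2.0515 × 0.60796 × 0.83465 = 1.04100
(2) 4.2992 × 0.18856 × 1.208 = 0.97927
(3) 0.90393 × 4.8591 × 0.18973 = 0.83335
Highest is cycle (1) at 1.0410 (>1, arbitrage).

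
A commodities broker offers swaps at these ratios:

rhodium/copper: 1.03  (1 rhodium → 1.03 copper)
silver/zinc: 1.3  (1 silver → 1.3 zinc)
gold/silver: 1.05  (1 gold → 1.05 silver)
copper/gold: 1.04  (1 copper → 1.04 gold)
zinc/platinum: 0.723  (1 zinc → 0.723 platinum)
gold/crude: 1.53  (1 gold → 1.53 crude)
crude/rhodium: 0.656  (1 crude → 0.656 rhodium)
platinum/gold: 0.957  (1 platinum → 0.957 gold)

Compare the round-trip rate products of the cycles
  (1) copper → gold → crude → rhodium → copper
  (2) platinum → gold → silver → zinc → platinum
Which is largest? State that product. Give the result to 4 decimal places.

1.0751

(1) 1.04 × 1.53 × 0.656 × 1.03 = 1.07514
(2) 0.957 × 1.05 × 1.3 × 0.723 = 0.94446
Highest is cycle (1) at 1.0751 (>1, arbitrage).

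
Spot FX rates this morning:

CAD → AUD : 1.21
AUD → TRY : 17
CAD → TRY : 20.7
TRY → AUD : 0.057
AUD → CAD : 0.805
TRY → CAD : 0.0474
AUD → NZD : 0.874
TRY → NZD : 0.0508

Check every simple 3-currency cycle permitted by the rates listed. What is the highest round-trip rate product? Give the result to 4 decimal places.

CAD→AUD→TRY→CAD: 1.21 × 17 × 0.0474 = 0.97502
CAD→TRY→AUD→CAD: 20.7 × 0.057 × 0.805 = 0.94982
Maximum is CAD→AUD→TRY→CAD at 0.9750; no arbitrage — every cycle loses value.

0.9750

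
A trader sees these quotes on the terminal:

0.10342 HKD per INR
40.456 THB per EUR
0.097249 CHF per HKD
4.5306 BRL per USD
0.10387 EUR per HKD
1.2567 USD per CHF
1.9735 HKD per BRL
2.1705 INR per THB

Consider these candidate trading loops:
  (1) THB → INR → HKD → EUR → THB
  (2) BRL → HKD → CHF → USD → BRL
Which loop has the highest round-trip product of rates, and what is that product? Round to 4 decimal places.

(1) 2.1705 × 0.10342 × 0.10387 × 40.456 = 0.94327
(2) 1.9735 × 0.097249 × 1.2567 × 4.5306 = 1.09272
Highest is cycle (2) at 1.0927 (>1, arbitrage).

1.0927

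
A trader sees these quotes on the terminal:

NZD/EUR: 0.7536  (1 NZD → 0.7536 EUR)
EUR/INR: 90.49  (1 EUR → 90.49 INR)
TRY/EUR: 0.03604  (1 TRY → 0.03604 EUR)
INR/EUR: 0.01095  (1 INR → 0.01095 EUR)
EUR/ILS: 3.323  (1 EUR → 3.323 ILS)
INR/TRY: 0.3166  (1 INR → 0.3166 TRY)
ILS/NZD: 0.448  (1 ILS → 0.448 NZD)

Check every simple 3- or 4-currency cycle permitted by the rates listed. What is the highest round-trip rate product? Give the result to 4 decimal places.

1.1219

ILS→NZD→EUR→ILS: 0.448 × 0.7536 × 3.323 = 1.12189
TRY→EUR→INR→TRY: 0.03604 × 90.49 × 0.3166 = 1.03251
Maximum is ILS→NZD→EUR→ILS at 1.1219; arbitrage exists.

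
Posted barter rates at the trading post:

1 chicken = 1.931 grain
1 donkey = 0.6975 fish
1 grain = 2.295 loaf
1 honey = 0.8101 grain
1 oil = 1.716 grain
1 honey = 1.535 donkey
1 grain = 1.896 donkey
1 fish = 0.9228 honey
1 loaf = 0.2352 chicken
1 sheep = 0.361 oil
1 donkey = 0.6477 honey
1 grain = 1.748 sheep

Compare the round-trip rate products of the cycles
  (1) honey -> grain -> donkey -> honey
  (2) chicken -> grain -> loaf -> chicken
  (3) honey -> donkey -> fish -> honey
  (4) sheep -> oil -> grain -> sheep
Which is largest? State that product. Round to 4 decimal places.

(1) 0.8101 × 1.896 × 0.6477 = 0.99483
(2) 1.931 × 2.295 × 0.2352 = 1.04232
(3) 1.535 × 0.6975 × 0.9228 = 0.98801
(4) 0.361 × 1.716 × 1.748 = 1.08284
Highest is cycle (4) at 1.0828 (>1, arbitrage).

1.0828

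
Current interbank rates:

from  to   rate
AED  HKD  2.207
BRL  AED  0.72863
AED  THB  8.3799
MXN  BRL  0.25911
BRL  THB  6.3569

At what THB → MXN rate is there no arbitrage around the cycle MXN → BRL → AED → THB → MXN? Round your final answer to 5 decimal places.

Known legs of the cycle: 0.25911 × 0.72863 × 8.3799 = 1.58208589620207
For no arbitrage the full-cycle product must be 1, so the missing rate is 1 / 1.58208589620207 ≈ 0.6320769.

0.63208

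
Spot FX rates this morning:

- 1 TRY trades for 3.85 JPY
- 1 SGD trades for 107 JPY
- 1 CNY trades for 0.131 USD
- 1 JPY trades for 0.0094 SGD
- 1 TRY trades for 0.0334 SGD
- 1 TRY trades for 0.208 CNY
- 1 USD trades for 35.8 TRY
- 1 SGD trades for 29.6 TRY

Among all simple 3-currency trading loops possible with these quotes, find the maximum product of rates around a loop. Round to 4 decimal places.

SGD→TRY→JPY→SGD: 29.6 × 3.85 × 0.0094 = 1.07122
CNY→USD→TRY→CNY: 0.131 × 35.8 × 0.208 = 0.97548
Maximum is SGD→TRY→JPY→SGD at 1.0712; arbitrage exists.

1.0712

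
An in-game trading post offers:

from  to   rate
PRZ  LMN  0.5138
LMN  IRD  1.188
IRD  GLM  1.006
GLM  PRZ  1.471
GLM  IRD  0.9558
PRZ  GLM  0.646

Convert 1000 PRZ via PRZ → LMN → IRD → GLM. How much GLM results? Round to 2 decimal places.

614.06

1000 PRZ × 0.5138 = 513.8 LMN
513.8 LMN × 1.188 = 610.3944 IRD
610.3944 IRD × 1.006 = 614.0567664 GLM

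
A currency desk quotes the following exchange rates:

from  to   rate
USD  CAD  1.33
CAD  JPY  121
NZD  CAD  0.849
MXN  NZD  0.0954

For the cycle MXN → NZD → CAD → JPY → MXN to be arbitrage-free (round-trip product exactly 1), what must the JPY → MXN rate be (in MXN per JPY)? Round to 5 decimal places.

0.10204

Known legs of the cycle: 0.0954 × 0.849 × 121 = 9.8003466
For no arbitrage the full-cycle product must be 1, so the missing rate is 1 / 9.8003466 ≈ 0.1020372.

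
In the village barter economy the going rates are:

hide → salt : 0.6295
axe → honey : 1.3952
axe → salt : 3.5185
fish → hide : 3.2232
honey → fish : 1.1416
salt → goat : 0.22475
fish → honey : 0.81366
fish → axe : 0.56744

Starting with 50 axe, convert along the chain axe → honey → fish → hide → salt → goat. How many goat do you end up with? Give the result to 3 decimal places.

50 axe × 1.3952 = 69.76 honey
69.76 honey × 1.1416 = 79.638016 fish
79.638016 fish × 3.2232 = 256.6892531712 hide
256.6892531712 hide × 0.6295 = 161.5858848712704 salt
161.5858848712704 salt × 0.22475 = 36.3164276248180224 goat

36.316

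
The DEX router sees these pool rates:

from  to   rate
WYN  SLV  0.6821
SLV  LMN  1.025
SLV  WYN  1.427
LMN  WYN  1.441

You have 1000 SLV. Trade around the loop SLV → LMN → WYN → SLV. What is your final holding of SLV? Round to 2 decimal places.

1000 SLV × 1.025 = 1025 LMN
1025 LMN × 1.441 = 1477.025 WYN
1477.025 WYN × 0.6821 = 1007.4787525 SLV

1007.48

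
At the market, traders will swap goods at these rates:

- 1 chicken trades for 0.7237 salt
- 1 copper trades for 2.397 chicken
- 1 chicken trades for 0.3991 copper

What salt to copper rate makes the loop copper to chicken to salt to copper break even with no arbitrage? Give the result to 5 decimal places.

0.57647

Known legs of the cycle: 2.397 × 0.7237 = 1.7347089
For no arbitrage the full-cycle product must be 1, so the missing rate is 1 / 1.7347089 ≈ 0.5764656.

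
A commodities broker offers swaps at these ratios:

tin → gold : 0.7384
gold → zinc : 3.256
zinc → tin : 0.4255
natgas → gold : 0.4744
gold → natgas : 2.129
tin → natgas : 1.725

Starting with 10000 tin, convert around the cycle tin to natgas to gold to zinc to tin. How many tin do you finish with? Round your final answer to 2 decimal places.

10000 tin × 1.725 = 17250 natgas
17250 natgas × 0.4744 = 8183.4 gold
8183.4 gold × 3.256 = 26645.1504 zinc
26645.1504 zinc × 0.4255 = 11337.5114952 tin

11337.51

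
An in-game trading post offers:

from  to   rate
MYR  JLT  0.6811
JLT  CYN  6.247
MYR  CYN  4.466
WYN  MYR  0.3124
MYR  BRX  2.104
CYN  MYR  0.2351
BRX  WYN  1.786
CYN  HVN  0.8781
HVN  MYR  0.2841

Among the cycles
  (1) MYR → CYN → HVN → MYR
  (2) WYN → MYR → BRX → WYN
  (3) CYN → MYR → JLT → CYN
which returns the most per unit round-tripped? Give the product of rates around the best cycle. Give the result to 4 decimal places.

1.1739

(1) 4.466 × 0.8781 × 0.2841 = 1.11413
(2) 0.3124 × 2.104 × 1.786 = 1.17392
(3) 0.2351 × 0.6811 × 6.247 = 1.00031
Highest is cycle (2) at 1.1739 (>1, arbitrage).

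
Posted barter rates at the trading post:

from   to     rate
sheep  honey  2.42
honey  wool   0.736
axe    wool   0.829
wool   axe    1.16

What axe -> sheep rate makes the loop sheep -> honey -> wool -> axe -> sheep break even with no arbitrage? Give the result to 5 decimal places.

0.48400

Known legs of the cycle: 2.42 × 0.736 × 1.16 = 2.0660992
For no arbitrage the full-cycle product must be 1, so the missing rate is 1 / 2.0660992 ≈ 0.4840039.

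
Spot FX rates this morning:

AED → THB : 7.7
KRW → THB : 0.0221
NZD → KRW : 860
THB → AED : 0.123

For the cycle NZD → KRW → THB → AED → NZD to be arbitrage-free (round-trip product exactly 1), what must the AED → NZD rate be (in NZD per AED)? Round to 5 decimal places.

0.42776

Known legs of the cycle: 860 × 0.0221 × 0.123 = 2.337738
For no arbitrage the full-cycle product must be 1, so the missing rate is 1 / 2.337738 ≈ 0.4277639.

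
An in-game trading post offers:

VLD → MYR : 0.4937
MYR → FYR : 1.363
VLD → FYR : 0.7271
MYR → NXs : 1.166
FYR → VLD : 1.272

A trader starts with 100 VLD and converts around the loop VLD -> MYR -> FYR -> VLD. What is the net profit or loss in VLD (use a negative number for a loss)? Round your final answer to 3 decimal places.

100 VLD × 0.4937 = 49.37 MYR
49.37 MYR × 1.363 = 67.29131 FYR
67.29131 FYR × 1.272 = 85.59454632 VLD
Net change: 85.59454632 − 100 = -14.40545368 VLD

-14.405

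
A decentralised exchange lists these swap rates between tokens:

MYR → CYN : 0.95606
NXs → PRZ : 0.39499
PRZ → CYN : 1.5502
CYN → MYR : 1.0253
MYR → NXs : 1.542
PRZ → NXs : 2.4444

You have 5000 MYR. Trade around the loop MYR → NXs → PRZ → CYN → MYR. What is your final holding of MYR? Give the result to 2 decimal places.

4840.38

5000 MYR × 1.542 = 7710 NXs
7710 NXs × 0.39499 = 3045.3729 PRZ
3045.3729 PRZ × 1.5502 = 4720.93706958 CYN
4720.93706958 CYN × 1.0253 = 4840.376777440374 MYR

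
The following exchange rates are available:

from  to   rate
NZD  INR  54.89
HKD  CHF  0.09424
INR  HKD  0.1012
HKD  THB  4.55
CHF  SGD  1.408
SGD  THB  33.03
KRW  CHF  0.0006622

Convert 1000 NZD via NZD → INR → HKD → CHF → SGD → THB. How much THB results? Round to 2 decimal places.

1000 NZD × 54.89 = 54890 INR
54890 INR × 0.1012 = 5554.868 HKD
5554.868 HKD × 0.09424 = 523.49076032 CHF
523.49076032 CHF × 1.408 = 737.07499053056 SGD
737.07499053056 SGD × 33.03 = 24345.5869372243968 THB

24345.59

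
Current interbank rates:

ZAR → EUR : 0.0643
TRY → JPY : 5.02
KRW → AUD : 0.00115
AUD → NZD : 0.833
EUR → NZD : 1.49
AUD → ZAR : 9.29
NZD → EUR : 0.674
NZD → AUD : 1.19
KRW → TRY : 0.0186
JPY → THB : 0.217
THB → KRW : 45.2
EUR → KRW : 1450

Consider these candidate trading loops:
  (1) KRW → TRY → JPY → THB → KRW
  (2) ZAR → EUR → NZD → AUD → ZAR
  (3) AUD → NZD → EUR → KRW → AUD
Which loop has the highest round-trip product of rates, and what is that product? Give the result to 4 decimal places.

(1) 0.0186 × 5.02 × 0.217 × 45.2 = 0.91583
(2) 0.0643 × 1.49 × 1.19 × 9.29 = 1.05916
(3) 0.833 × 0.674 × 1450 × 0.00115 = 0.93620
Highest is cycle (2) at 1.0592 (>1, arbitrage).

1.0592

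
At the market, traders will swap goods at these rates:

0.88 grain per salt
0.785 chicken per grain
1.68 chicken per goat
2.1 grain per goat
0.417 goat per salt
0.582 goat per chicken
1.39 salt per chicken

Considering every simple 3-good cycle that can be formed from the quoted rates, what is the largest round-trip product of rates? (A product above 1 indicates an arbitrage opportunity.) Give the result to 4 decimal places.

goat→chicken→salt→goat: 1.68 × 1.39 × 0.417 = 0.97378
chicken→salt→grain→chicken: 1.39 × 0.88 × 0.785 = 0.96021
goat→grain→chicken→goat: 2.1 × 0.785 × 0.582 = 0.95943
Maximum is goat→chicken→salt→goat at 0.9738; no arbitrage — every cycle loses value.

0.9738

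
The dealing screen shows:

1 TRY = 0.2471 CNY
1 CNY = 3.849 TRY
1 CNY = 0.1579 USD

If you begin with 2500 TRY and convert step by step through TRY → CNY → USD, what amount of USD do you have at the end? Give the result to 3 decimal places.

2500 TRY × 0.2471 = 617.75 CNY
617.75 CNY × 0.1579 = 97.542725 USD

97.543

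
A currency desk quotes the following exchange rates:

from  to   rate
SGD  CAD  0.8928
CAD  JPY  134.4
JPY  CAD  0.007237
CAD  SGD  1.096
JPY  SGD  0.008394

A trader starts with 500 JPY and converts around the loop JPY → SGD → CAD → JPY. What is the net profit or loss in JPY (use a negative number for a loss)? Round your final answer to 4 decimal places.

500 JPY × 0.008394 = 4.197 SGD
4.197 SGD × 0.8928 = 3.7470816 CAD
3.7470816 CAD × 134.4 = 503.60776704 JPY
Net change: 503.60776704 − 500 = 3.60776704 JPY

3.6078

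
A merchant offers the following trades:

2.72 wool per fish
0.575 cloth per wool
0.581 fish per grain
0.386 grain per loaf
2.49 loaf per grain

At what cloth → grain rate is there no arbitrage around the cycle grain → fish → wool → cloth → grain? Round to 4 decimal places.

1.1005

Known legs of the cycle: 0.581 × 2.72 × 0.575 = 0.908684
For no arbitrage the full-cycle product must be 1, so the missing rate is 1 / 0.908684 ≈ 1.100493.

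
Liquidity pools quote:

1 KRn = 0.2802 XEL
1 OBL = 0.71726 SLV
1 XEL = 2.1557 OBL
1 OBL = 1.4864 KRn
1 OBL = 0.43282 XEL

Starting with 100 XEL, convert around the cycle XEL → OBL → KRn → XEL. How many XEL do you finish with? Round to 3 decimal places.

89.783

100 XEL × 2.1557 = 215.57 OBL
215.57 OBL × 1.4864 = 320.423248 KRn
320.423248 KRn × 0.2802 = 89.7825940896 XEL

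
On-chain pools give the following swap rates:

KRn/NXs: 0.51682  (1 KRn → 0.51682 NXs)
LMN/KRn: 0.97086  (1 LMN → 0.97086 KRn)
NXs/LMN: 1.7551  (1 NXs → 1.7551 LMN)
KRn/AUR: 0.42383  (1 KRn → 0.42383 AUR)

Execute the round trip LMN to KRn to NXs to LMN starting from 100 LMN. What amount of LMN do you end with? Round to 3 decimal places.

88.064

100 LMN × 0.97086 = 97.086 KRn
97.086 KRn × 0.51682 = 50.17598652 NXs
50.17598652 NXs × 1.7551 = 88.063873941252 LMN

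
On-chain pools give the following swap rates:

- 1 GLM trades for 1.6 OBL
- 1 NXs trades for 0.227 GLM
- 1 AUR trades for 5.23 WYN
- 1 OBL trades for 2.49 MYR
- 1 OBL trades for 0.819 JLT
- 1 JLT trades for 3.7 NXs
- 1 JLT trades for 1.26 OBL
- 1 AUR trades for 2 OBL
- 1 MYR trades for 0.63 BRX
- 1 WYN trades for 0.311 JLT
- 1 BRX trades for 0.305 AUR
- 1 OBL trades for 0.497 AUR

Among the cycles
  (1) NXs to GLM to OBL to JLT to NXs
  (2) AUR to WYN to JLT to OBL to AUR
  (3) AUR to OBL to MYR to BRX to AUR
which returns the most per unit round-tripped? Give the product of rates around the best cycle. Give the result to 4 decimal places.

(1) 0.227 × 1.6 × 0.819 × 3.7 = 1.10060
(2) 5.23 × 0.311 × 1.26 × 0.497 = 1.01857
(3) 2 × 2.49 × 0.63 × 0.305 = 0.95691
Highest is cycle (1) at 1.1006 (>1, arbitrage).

1.1006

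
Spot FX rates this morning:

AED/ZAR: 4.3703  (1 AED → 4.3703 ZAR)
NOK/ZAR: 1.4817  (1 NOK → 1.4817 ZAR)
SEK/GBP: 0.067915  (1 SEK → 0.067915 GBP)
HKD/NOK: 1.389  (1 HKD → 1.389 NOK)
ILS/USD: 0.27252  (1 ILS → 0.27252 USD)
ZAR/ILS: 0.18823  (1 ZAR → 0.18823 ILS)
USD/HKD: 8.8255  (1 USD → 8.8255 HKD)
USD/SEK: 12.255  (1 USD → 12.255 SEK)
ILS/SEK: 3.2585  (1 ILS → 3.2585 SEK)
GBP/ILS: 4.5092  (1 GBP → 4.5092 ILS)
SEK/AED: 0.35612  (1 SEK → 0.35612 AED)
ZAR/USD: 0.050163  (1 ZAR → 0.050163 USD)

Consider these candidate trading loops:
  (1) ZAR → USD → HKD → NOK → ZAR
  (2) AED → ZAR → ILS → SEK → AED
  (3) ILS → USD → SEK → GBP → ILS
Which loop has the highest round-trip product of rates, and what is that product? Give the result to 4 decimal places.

1.0228

(1) 0.050163 × 8.8255 × 1.389 × 1.4817 = 0.91114
(2) 4.3703 × 0.18823 × 3.2585 × 0.35612 = 0.95458
(3) 0.27252 × 12.255 × 0.067915 × 4.5092 = 1.02277
Highest is cycle (3) at 1.0228 (>1, arbitrage).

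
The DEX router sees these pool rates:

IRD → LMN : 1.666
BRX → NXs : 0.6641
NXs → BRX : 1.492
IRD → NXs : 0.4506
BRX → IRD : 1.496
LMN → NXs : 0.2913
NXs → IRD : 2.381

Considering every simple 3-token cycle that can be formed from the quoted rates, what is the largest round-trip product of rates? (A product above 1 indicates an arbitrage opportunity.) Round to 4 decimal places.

1.1555

NXs→IRD→LMN→NXs: 2.381 × 1.666 × 0.2913 = 1.15551
BRX→IRD→NXs→BRX: 1.496 × 0.4506 × 1.492 = 1.00575
Maximum is NXs→IRD→LMN→NXs at 1.1555; arbitrage exists.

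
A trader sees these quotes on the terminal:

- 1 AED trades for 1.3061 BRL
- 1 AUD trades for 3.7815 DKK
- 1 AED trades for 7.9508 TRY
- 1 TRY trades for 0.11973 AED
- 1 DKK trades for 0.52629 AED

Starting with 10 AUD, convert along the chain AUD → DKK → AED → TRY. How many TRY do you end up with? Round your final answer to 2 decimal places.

10 AUD × 3.7815 = 37.815 DKK
37.815 DKK × 0.52629 = 19.90165635 AED
19.90165635 AED × 7.9508 = 158.23408930758 TRY

158.23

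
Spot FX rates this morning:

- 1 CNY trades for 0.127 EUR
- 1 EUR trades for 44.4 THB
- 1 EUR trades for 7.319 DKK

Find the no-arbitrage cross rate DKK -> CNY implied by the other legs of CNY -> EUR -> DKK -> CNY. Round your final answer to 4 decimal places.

1.0758

Known legs of the cycle: 0.127 × 7.319 = 0.929513
For no arbitrage the full-cycle product must be 1, so the missing rate is 1 / 0.929513 ≈ 1.075832.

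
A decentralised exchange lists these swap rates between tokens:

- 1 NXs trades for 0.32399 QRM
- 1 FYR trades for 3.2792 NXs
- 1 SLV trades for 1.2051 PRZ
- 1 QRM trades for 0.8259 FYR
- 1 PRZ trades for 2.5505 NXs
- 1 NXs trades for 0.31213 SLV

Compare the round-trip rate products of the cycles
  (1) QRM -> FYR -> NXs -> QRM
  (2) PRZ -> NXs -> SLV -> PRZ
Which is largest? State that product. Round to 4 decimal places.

0.9594

(1) 0.8259 × 3.2792 × 0.32399 = 0.87746
(2) 2.5505 × 0.31213 × 1.2051 = 0.95937
Highest is cycle (2) at 0.9594 (≤1, no arbitrage).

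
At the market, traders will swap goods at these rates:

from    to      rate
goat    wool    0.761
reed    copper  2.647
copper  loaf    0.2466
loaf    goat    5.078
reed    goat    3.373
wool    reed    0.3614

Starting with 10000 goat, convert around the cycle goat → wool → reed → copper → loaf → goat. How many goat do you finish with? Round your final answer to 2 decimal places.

10000 goat × 0.761 = 7610 wool
7610 wool × 0.3614 = 2750.254 reed
2750.254 reed × 2.647 = 7279.922338 copper
7279.922338 copper × 0.2466 = 1795.2288485508 loaf
1795.2288485508 loaf × 5.078 = 9116.1720929409624 goat

9116.17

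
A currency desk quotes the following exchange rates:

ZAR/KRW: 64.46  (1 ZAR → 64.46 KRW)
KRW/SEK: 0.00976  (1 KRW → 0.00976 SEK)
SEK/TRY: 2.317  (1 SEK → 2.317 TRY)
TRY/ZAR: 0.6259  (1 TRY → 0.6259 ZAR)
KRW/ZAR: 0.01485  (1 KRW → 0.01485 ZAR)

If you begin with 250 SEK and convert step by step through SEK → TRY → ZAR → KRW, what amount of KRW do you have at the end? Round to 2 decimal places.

23370.14

250 SEK × 2.317 = 579.25 TRY
579.25 TRY × 0.6259 = 362.552575 ZAR
362.552575 ZAR × 64.46 = 23370.1389845 KRW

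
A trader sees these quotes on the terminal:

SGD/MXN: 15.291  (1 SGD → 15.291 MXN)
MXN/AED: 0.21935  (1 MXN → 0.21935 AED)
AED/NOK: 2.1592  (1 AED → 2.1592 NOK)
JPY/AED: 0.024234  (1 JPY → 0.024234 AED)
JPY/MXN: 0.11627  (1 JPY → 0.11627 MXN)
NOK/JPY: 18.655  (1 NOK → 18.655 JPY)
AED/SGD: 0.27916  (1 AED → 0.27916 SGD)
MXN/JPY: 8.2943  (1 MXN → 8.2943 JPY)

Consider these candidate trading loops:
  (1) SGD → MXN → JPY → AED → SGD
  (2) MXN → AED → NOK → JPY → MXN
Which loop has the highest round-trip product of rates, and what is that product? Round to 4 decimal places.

1.0273

(1) 15.291 × 8.2943 × 0.024234 × 0.27916 = 0.85801
(2) 0.21935 × 2.1592 × 18.655 × 0.11627 = 1.02729
Highest is cycle (2) at 1.0273 (>1, arbitrage).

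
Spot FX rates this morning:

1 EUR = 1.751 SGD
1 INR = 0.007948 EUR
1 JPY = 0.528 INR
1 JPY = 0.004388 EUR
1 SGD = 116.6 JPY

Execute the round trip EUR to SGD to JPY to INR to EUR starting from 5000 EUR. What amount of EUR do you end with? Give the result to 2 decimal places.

4283.97

5000 EUR × 1.751 = 8755 SGD
8755 SGD × 116.6 = 1020833 JPY
1020833 JPY × 0.528 = 538999.824 INR
538999.824 INR × 0.007948 = 4283.970601152 EUR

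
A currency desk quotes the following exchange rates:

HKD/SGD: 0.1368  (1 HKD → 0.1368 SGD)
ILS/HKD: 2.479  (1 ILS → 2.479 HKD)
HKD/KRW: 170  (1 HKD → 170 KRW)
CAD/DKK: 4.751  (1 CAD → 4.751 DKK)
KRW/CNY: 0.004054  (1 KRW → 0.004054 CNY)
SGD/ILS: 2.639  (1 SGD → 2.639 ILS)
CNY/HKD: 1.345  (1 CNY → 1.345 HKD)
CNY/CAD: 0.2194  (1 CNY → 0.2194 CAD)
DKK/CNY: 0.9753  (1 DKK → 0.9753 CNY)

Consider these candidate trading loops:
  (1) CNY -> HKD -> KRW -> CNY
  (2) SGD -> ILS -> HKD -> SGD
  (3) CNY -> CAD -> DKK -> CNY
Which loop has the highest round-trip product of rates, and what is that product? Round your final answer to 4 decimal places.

1.0166

(1) 1.345 × 170 × 0.004054 = 0.92695
(2) 2.639 × 2.479 × 0.1368 = 0.89496
(3) 0.2194 × 4.751 × 0.9753 = 1.01662
Highest is cycle (3) at 1.0166 (>1, arbitrage).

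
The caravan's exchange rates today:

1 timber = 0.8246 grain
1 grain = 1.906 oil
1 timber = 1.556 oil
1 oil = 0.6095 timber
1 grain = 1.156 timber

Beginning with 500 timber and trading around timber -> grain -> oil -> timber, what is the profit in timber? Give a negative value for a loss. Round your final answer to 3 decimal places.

500 timber × 0.8246 = 412.3 grain
412.3 grain × 1.906 = 785.8438 oil
785.8438 oil × 0.6095 = 478.9717961 timber
Net change: 478.9717961 − 500 = -21.0282039 timber

-21.028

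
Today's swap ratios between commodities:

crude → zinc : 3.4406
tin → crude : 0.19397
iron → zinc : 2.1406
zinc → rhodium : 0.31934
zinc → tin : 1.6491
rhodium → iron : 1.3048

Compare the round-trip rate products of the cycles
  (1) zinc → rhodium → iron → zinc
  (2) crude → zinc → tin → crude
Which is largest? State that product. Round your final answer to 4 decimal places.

1.1006

(1) 0.31934 × 1.3048 × 2.1406 = 0.89193
(2) 3.4406 × 1.6491 × 0.19397 = 1.10057
Highest is cycle (2) at 1.1006 (>1, arbitrage).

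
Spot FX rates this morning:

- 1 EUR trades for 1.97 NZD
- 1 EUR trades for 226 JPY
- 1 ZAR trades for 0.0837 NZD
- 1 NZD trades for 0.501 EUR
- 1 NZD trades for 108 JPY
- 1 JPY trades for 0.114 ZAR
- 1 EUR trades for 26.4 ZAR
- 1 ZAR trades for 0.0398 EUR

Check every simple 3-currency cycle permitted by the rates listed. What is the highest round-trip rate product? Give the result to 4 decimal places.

1.1070

EUR→ZAR→NZD→EUR: 26.4 × 0.0837 × 0.501 = 1.10705
ZAR→NZD→JPY→ZAR: 0.0837 × 108 × 0.114 = 1.03051
EUR→JPY→ZAR→EUR: 226 × 0.114 × 0.0398 = 1.02541
Maximum is EUR→ZAR→NZD→EUR at 1.1070; arbitrage exists.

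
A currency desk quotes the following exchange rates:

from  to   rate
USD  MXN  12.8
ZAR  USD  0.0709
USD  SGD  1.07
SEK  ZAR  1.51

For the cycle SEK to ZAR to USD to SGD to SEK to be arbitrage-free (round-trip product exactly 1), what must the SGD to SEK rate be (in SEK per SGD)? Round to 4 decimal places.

8.7296

Known legs of the cycle: 1.51 × 0.0709 × 1.07 = 0.11455313
For no arbitrage the full-cycle product must be 1, so the missing rate is 1 / 0.11455313 ≈ 8.729574.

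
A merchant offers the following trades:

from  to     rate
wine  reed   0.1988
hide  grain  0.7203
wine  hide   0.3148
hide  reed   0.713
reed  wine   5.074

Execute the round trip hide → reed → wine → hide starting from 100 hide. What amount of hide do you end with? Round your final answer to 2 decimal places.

113.89

100 hide × 0.713 = 71.3 reed
71.3 reed × 5.074 = 361.7762 wine
361.7762 wine × 0.3148 = 113.88714776 hide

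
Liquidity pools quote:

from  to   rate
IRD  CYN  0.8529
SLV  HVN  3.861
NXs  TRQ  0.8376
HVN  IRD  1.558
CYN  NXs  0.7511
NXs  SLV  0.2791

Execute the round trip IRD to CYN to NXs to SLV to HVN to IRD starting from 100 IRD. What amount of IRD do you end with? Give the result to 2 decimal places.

100 IRD × 0.8529 = 85.29 CYN
85.29 CYN × 0.7511 = 64.061319 NXs
64.061319 NXs × 0.2791 = 17.8795141329 SLV
17.8795141329 SLV × 3.861 = 69.0328040671269 HVN
69.0328040671269 HVN × 1.558 = 107.5531087365837102 IRD

107.55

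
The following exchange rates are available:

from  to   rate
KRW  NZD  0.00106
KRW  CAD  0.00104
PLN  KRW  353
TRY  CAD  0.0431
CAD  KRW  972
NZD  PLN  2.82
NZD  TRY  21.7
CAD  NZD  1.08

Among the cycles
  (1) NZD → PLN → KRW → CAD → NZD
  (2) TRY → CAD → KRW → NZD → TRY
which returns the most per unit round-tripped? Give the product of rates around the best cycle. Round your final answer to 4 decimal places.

(1) 2.82 × 353 × 0.00104 × 1.08 = 1.11810
(2) 0.0431 × 972 × 0.00106 × 21.7 = 0.96363
Highest is cycle (1) at 1.1181 (>1, arbitrage).

1.1181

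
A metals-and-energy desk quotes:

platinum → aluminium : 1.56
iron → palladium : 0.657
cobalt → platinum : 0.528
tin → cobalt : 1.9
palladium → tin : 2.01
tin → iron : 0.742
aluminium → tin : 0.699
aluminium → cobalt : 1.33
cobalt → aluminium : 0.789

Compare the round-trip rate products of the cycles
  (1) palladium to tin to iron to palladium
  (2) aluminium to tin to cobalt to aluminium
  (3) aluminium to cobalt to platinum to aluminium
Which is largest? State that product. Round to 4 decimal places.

(1) 2.01 × 0.742 × 0.657 = 0.97986
(2) 0.699 × 1.9 × 0.789 = 1.04787
(3) 1.33 × 0.528 × 1.56 = 1.09549
Highest is cycle (3) at 1.0955 (>1, arbitrage).

1.0955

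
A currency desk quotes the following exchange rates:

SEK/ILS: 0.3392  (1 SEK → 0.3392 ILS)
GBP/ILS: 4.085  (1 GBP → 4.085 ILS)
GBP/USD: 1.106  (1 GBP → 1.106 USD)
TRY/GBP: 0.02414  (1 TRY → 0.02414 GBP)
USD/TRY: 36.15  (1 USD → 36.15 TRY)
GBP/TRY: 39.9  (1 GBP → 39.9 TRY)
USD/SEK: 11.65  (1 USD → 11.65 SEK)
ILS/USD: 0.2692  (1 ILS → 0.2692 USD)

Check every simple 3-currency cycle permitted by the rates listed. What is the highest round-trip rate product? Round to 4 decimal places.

ILS→USD→SEK→ILS: 0.2692 × 11.65 × 0.3392 = 1.06379
USD→TRY→GBP→USD: 36.15 × 0.02414 × 1.106 = 0.96516
Maximum is ILS→USD→SEK→ILS at 1.0638; arbitrage exists.

1.0638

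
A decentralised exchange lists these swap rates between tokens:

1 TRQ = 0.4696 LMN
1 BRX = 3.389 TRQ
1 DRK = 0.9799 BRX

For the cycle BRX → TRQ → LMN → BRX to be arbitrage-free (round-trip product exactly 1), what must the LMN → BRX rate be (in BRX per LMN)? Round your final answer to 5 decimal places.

Known legs of the cycle: 3.389 × 0.4696 = 1.5914744
For no arbitrage the full-cycle product must be 1, so the missing rate is 1 / 1.5914744 ≈ 0.6283482.

0.62835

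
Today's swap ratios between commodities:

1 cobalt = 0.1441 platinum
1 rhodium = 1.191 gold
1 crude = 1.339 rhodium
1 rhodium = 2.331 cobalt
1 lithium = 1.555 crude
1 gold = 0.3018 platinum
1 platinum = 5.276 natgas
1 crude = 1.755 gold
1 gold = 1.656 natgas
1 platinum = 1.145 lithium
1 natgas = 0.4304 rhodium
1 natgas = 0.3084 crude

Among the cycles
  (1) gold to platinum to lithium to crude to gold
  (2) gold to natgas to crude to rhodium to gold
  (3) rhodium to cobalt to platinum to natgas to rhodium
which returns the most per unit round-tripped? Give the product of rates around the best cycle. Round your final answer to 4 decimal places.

0.9430

(1) 0.3018 × 1.145 × 1.555 × 1.755 = 0.94304
(2) 1.656 × 0.3084 × 1.339 × 1.191 = 0.81445
(3) 2.331 × 0.1441 × 5.276 × 0.4304 = 0.76275
Highest is cycle (1) at 0.9430 (≤1, no arbitrage).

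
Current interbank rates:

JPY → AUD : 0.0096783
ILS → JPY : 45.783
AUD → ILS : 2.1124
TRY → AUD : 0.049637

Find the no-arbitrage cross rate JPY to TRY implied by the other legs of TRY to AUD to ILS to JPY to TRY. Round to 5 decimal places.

Known legs of the cycle: 0.049637 × 2.1124 × 45.783 = 4.8004940006604
For no arbitrage the full-cycle product must be 1, so the missing rate is 1 / 4.8004940006604 ≈ 0.2083119.

0.20831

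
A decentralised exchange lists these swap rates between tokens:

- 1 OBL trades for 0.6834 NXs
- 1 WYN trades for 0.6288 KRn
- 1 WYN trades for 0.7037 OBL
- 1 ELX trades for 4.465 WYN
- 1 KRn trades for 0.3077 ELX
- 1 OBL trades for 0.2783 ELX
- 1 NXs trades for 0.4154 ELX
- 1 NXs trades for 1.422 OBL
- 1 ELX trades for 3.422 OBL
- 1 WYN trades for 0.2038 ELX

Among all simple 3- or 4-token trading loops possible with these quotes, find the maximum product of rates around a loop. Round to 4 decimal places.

OBL→NXs→ELX→OBL: 0.6834 × 0.4154 × 3.422 = 0.97145
OBL→NXs→ELX→WYN→OBL: 0.6834 × 0.4154 × 4.465 × 0.7037 = 0.89197
OBL→ELX→WYN→OBL: 0.2783 × 4.465 × 0.7037 = 0.87442
ELX→WYN→KRn→ELX: 4.465 × 0.6288 × 0.3077 = 0.86390
Maximum is OBL→NXs→ELX→OBL at 0.9715; no arbitrage — every cycle loses value.

0.9715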